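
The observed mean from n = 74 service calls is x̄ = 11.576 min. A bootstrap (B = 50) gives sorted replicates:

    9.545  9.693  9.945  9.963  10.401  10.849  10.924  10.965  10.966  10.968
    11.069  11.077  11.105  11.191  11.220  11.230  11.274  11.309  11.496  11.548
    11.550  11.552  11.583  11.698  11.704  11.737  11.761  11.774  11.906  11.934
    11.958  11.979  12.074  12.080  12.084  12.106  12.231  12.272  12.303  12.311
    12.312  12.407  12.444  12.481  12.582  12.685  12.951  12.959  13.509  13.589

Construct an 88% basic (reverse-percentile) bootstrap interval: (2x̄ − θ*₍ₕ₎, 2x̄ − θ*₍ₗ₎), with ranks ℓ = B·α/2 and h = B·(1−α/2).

Percentile endpoints at ranks 3 and 47: θ*₍3₎ = 9.945, θ*₍47₎ = 12.951.
Basic interval reflects these around x̄:
  lower = 2 × 11.576 − 12.951 = 10.201
  upper = 2 × 11.576 − 9.945 = 13.207

(10.201, 13.207)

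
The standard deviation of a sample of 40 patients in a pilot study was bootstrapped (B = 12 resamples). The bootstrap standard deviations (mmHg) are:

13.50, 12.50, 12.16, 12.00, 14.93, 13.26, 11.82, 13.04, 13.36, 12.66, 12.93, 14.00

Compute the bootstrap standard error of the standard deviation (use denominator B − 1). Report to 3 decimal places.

Bootstrap SE is the standard deviation of the 12 replicate standard deviations.
Mean of replicates: (13.50 + 12.50 + 12.16 + 12.00 + 14.93 + 13.26 + 11.82 + 13.04 + 13.36 + 12.66 + 12.93 + 14.00) / 12 = 156.1600 / 12 = 13.0133
Sum of squared deviations: (+0.4867)² + (−0.5133)² + (−0.8533)² + (−1.0133)² + (+1.9167)² + (+0.2467)² + (−1.1933)² + (+0.0267)² + (+0.3467)² + (−0.3533)² + (−0.0833)² + (+0.9867)² = 8.6401
Variance = 8.6401 / 11 = 0.7855
SE* = √0.7855

SE* = 0.886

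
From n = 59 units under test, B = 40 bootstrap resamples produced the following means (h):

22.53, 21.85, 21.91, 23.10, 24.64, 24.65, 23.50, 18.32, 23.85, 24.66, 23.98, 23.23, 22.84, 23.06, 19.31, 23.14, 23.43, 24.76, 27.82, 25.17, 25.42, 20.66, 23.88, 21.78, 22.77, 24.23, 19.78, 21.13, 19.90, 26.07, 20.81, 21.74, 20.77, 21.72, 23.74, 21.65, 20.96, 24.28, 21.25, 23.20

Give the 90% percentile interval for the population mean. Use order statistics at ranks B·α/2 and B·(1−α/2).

(19.31, 25.42)

Sorted replicates: 18.32, 19.31, 19.78, 19.90, 20.66, 20.77, 20.81, 20.96, 21.13, 21.25, 21.65, 21.72, 21.74, 21.78, 21.85, 21.91, 22.53, 22.77, 22.84, 23.06, 23.10, 23.14, 23.20, 23.23, 23.43, 23.50, 23.74, 23.85, 23.88, 23.98, 24.23, 24.28, 24.64, 24.65, 24.66, 24.76, 25.17, 25.42, 26.07, 27.82
α = 0.10; lower rank = 40 × 0.050 = 2; upper rank = 40 × 0.950 = 38.
The 2nd smallest replicate is 19.31; the 38th is 25.42.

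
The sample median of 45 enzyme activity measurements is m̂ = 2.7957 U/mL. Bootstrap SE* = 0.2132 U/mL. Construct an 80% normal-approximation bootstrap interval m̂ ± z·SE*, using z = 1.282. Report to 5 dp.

(2.52238, 3.06902)

Margin = 1.282 × 0.2132 = 0.273322
Interval: 2.7957 ± 0.273322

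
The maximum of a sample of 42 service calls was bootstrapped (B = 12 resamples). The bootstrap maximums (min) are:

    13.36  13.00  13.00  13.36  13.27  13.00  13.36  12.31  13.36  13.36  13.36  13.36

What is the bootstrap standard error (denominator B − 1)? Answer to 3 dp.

Bootstrap SE is the standard deviation of the 12 replicate maximums.
Mean of replicates: (13.36 + 13.00 + 13.00 + 13.36 + 13.27 + 13.00 + 13.36 + 12.31 + 13.36 + 13.36 + 13.36 + 13.36) / 12 = 158.1000 / 12 = 13.1750
Sum of squared deviations: (+0.1850)² + (−0.1750)² + (−0.1750)² + (+0.1850)² + (+0.0950)² + (−0.1750)² + (+0.1850)² + (−0.8650)² + (+0.1850)² + (+0.1850)² + (+0.1850)² + (+0.1850)² = 1.0887
Variance = 1.0887 / 11 = 0.0990
SE* = √0.0990

SE* = 0.315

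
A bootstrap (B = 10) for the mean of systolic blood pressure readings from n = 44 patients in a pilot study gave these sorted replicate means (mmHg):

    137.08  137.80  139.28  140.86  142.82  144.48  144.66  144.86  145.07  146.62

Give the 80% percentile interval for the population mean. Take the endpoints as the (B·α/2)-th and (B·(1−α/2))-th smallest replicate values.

α = 0.20; lower rank = 10 × 0.100 = 1; upper rank = 10 × 0.900 = 9.
The 1st smallest replicate is 137.08; the 9th is 145.07.

(137.08, 145.07)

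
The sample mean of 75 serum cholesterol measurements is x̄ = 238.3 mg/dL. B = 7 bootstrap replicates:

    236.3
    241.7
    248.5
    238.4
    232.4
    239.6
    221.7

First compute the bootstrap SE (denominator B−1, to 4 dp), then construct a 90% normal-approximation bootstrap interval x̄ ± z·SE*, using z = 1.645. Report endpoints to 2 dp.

Mean of replicates = 236.9429; sum of squared deviations = 418.7771; SE* = √(418.7771/6) = 8.3544
Margin = 1.645 × 8.3544 = 13.743
Interval: 238.3 ± 13.743

(224.56, 252.04)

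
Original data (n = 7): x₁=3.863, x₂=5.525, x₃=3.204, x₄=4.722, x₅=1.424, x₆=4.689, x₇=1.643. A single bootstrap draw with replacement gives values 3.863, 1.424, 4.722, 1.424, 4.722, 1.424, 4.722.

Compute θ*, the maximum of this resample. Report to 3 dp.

Maximum = 4.722

θ* = 4.722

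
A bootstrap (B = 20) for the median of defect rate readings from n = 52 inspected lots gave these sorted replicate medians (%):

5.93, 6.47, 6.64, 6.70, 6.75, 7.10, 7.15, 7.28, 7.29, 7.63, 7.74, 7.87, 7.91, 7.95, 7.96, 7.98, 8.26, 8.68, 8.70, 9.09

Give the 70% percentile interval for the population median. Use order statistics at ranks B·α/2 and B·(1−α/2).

(6.64, 8.26)

α = 0.30; lower rank = 20 × 0.150 = 3; upper rank = 20 × 0.850 = 17.
The 3rd smallest replicate is 6.64; the 17th is 8.26.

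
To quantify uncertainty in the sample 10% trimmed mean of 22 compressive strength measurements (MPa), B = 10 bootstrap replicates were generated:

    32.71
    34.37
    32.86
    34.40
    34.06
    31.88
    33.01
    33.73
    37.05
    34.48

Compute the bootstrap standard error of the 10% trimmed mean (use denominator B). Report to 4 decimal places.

SE* = 1.3466

Bootstrap SE is the standard deviation of the 10 replicate 10% trimmed means.
Mean of replicates: (32.71 + 34.37 + 32.86 + 34.40 + 34.06 + 31.88 + 33.01 + 33.73 + 37.05 + 34.48) / 10 = 338.55000 / 10 = 33.85500
Sum of squared deviations: (−1.14500)² + (+0.51500)² + (−0.99500)² + (+0.54500)² + (+0.20500)² + (−1.97500)² + (−0.84500)² + (−0.12500)² + (+3.19500)² + (+0.62500)² = 18.13425
Variance = 18.13425 / 10 = 1.81342
SE* = √1.81342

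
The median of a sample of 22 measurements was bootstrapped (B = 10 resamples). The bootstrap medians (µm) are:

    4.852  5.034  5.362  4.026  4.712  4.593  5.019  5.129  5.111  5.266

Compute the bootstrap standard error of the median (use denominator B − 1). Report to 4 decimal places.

Bootstrap SE is the standard deviation of the 10 replicate medians.
Mean of replicates: (4.852 + 5.034 + 5.362 + 4.026 + 4.712 + 4.593 + 5.019 + 5.129 + 5.111 + 5.266) / 10 = 49.10400 / 10 = 4.91040
Sum of squared deviations: (−0.05840)² + (+0.12360)² + (+0.45160)² + (−0.88440)² + (−0.19840)² + (−0.31740)² + (+0.10860)² + (+0.21860)² + (+0.20060)² + (+0.35560)² = 1.37117
Variance = 1.37117 / 9 = 0.15235
SE* = √0.15235

SE* = 0.3903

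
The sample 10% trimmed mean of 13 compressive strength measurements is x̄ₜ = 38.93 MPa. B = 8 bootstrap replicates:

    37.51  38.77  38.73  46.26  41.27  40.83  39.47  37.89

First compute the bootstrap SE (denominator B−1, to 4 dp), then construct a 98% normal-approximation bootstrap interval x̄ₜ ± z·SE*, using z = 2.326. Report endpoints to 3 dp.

Mean of replicates = 40.0913; sum of squared deviations = 55.4817; SE* = √(55.4817/7) = 2.8153
Margin = 2.326 × 2.8153 = 6.5484
Interval: 38.93 ± 6.5484

(32.382, 45.478)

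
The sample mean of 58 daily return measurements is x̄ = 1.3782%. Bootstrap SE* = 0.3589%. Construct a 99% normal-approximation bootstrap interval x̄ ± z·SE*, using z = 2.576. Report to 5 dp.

Margin = 2.576 × 0.3589 = 0.924526
Interval: 1.3782 ± 0.924526

(0.45367, 2.30273)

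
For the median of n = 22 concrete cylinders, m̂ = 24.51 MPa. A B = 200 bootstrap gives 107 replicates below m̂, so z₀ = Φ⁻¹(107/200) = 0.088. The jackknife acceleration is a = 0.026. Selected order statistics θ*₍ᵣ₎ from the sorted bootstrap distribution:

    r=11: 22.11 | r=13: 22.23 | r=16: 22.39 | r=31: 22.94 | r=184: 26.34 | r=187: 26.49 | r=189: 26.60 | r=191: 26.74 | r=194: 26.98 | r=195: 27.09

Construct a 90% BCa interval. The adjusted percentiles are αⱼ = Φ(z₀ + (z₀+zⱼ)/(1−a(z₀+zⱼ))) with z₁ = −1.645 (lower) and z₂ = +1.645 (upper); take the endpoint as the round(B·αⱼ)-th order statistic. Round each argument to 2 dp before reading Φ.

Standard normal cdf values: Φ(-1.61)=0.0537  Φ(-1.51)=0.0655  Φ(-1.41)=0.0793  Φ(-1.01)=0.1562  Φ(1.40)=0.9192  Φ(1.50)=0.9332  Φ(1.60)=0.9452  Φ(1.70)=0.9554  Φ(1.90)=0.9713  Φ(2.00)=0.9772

Lower: z₀ + z₁ = 0.088 + (-1.645) = -1.557; 1 − a(z₀+z₁) = 1 − (0.026)(-1.557) = 1.0405; argument = 0.088 + (-1.557)/1.0405 = -1.4084 → -1.41.
α₁ = Φ(-1.41) = 0.0793; rank = round(200 × 0.0793) = 16; θ*₍16₎ = 22.39.
Upper: z₀ + z₂ = 1.733; 1 − a(z₀+z₂) = 0.9549; argument = 1.9028 → 1.90; α₂ = 0.9713; rank = 194; θ*₍194₎ = 26.98.

(22.39, 26.98)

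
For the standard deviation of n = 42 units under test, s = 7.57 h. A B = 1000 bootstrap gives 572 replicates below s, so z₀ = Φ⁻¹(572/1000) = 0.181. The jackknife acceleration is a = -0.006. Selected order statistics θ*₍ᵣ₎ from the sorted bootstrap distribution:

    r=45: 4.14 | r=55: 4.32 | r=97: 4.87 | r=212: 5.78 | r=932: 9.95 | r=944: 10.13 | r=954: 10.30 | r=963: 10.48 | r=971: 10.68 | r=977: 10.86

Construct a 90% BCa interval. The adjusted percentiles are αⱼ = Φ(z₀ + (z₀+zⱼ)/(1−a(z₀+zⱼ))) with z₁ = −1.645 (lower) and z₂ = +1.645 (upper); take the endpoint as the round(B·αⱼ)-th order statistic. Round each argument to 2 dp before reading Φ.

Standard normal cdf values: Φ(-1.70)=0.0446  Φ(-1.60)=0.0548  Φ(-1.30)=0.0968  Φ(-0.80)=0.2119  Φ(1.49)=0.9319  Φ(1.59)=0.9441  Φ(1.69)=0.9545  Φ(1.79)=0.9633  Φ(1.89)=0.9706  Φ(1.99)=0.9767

(4.87, 10.86)

Lower: z₀ + z₁ = 0.181 + (-1.645) = -1.464; 1 − a(z₀+z₁) = 1 − (-0.006)(-1.464) = 0.9912; argument = 0.181 + (-1.464)/0.9912 = -1.2960 → -1.30.
α₁ = Φ(-1.30) = 0.0968; rank = round(1000 × 0.0968) = 97; θ*₍97₎ = 4.87.
Upper: z₀ + z₂ = 1.826; 1 − a(z₀+z₂) = 1.0110; argument = 1.9872 → 1.99; α₂ = 0.9767; rank = 977; θ*₍977₎ = 10.86.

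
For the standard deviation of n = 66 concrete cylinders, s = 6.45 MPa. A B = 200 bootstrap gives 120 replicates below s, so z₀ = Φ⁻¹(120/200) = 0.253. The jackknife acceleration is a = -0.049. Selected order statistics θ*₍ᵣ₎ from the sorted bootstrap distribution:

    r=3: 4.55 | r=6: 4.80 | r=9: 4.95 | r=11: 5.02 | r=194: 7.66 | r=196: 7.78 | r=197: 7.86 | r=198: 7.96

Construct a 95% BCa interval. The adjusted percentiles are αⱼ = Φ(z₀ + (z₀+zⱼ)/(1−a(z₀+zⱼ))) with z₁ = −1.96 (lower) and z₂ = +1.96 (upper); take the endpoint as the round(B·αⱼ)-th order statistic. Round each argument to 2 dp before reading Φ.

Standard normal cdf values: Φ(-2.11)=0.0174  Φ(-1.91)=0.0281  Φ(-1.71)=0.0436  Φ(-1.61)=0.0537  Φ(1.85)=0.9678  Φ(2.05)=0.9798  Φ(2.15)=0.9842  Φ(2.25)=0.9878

Lower: z₀ + z₁ = 0.253 + (-1.960) = -1.707; 1 − a(z₀+z₁) = 1 − (-0.049)(-1.707) = 0.9164; argument = 0.253 + (-1.707)/0.9164 = -1.6098 → -1.61.
α₁ = Φ(-1.61) = 0.0537; rank = round(200 × 0.0537) = 11; θ*₍11₎ = 5.02.
Upper: z₀ + z₂ = 2.213; 1 − a(z₀+z₂) = 1.1084; argument = 2.2495 → 2.25; α₂ = 0.9878; rank = 198; θ*₍198₎ = 7.96.

(5.02, 7.96)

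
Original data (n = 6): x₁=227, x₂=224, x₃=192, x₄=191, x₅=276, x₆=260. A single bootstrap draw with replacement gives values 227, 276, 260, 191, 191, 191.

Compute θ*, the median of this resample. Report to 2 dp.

Sorted: 191, 191, 191, 227, 260, 276
Median = average of the two middle values = 209.00

θ* = 209.00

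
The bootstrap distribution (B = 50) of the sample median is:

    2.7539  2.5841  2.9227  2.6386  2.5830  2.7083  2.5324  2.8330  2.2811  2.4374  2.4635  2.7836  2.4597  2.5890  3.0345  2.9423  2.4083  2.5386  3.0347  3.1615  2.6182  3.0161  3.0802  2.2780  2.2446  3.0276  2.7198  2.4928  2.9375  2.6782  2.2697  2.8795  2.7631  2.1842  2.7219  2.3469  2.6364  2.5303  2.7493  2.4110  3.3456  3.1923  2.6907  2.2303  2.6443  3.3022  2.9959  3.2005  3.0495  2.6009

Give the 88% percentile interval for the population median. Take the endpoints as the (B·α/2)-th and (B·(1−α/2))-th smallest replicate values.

Sorted replicates: 2.1842, 2.2303, 2.2446, 2.2697, 2.2780, 2.2811, 2.3469, 2.4083, 2.4110, 2.4374, 2.4597, 2.4635, 2.4928, 2.5303, 2.5324, 2.5386, 2.5830, 2.5841, 2.5890, 2.6009, 2.6182, 2.6364, 2.6386, 2.6443, 2.6782, 2.6907, 2.7083, 2.7198, 2.7219, 2.7493, 2.7539, 2.7631, 2.7836, 2.8330, 2.8795, 2.9227, 2.9375, 2.9423, 2.9959, 3.0161, 3.0276, 3.0345, 3.0347, 3.0495, 3.0802, 3.1615, 3.1923, 3.2005, 3.3022, 3.3456
α = 0.12; lower rank = 50 × 0.060 = 3; upper rank = 50 × 0.940 = 47.
The 3rd smallest replicate is 2.2446; the 47th is 3.1923.

(2.2446, 3.1923)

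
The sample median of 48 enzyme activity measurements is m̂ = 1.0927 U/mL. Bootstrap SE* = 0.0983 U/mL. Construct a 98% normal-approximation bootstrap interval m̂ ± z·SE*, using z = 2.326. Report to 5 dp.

(0.86405, 1.32135)

Margin = 2.326 × 0.0983 = 0.228646
Interval: 1.0927 ± 0.228646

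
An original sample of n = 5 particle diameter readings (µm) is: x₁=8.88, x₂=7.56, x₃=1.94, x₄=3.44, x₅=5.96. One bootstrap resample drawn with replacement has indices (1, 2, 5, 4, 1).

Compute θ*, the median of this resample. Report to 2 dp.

Resample values: 8.88, 7.56, 5.96, 3.44, 8.88.
Sorted: 3.44, 5.96, 7.56, 8.88, 8.88
Median = middle value = 7.56

θ* = 7.56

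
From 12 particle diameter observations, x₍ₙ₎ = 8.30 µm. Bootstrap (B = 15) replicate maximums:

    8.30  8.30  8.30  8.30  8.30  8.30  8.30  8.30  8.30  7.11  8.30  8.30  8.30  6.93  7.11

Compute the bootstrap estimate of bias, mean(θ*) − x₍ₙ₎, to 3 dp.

mean(θ*) = (8.30 + 8.30 + 8.30 + 8.30 + 8.30 + 8.30 + 8.30 + 8.30 + 8.30 + 7.11 + 8.30 + 8.30 + 8.30 + 6.93 + 7.11) / 15 = 8.0500
bias = 8.0500 − 8.30

bias = −0.250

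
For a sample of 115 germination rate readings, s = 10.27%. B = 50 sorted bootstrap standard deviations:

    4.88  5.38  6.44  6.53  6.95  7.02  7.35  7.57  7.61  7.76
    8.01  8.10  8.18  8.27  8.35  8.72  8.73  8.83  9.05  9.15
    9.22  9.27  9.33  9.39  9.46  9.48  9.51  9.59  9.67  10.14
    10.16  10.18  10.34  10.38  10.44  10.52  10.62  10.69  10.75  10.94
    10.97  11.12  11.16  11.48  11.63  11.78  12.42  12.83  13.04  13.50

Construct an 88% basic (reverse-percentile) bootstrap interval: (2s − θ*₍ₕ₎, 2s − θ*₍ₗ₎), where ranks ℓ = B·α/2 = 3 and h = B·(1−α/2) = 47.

Percentile endpoints at ranks 3 and 47: θ*₍3₎ = 6.44, θ*₍47₎ = 12.42.
Basic interval reflects these around s:
  lower = 2 × 10.27 − 12.42 = 8.12
  upper = 2 × 10.27 − 6.44 = 14.10

(8.12, 14.10)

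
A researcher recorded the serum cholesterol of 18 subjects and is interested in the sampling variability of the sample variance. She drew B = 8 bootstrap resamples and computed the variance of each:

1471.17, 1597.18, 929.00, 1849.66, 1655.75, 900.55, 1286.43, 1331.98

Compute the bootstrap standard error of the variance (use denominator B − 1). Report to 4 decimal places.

Bootstrap SE is the standard deviation of the 8 replicate variances.
Mean of replicates: (1471.17 + 1597.18 + 929.00 + 1849.66 + 1655.75 + 900.55 + 1286.43 + 1331.98) / 8 = 11021.72000 / 8 = 1377.71500
Sum of squared deviations: (+93.45500)² + (+219.46500)² + (−448.71500)² + (+471.94500)² + (+278.03500)² + (−477.16500)² + (−91.28500)² + (−45.73500)² = 796390.49740
Variance = 796390.49740 / 7 = 113770.07106
SE* = √113770.07106

SE* = 337.2982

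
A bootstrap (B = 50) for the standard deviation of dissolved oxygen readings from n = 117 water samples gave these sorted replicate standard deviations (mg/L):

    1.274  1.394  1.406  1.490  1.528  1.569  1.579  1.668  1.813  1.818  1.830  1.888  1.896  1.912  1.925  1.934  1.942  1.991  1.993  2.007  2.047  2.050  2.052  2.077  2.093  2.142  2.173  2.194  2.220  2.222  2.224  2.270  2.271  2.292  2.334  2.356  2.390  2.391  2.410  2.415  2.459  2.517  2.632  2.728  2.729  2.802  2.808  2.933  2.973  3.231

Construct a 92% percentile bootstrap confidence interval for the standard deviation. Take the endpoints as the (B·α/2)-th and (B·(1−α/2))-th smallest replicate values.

α = 0.08; lower rank = 50 × 0.040 = 2; upper rank = 50 × 0.960 = 48.
The 2nd smallest replicate is 1.394; the 48th is 2.933.

(1.394, 2.933)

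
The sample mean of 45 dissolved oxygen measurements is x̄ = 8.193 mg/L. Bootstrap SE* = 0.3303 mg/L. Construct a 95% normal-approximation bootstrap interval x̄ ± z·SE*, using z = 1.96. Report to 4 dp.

(7.5456, 8.8404)

Margin = 1.96 × 0.3303 = 0.64739
Interval: 8.193 ± 0.64739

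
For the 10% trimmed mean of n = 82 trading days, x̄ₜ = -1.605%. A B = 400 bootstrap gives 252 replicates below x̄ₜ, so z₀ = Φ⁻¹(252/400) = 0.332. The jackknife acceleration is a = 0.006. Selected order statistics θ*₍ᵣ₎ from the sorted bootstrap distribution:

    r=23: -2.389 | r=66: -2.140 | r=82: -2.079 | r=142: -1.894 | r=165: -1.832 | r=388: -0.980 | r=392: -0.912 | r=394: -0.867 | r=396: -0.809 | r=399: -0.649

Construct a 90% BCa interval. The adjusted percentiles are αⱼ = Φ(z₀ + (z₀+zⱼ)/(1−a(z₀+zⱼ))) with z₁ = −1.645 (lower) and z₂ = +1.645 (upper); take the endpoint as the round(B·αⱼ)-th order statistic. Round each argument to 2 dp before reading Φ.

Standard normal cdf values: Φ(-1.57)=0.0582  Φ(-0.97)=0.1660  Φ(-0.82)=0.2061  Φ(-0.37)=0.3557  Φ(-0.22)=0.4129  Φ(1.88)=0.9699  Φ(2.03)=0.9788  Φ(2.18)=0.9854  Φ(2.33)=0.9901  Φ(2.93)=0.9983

(-2.140, -0.809)

Lower: z₀ + z₁ = 0.332 + (-1.645) = -1.313; 1 − a(z₀+z₁) = 1 − (0.006)(-1.313) = 1.0079; argument = 0.332 + (-1.313)/1.0079 = -0.9707 → -0.97.
α₁ = Φ(-0.97) = 0.1660; rank = round(400 × 0.1660) = 66; θ*₍66₎ = -2.140.
Upper: z₀ + z₂ = 1.977; 1 − a(z₀+z₂) = 0.9881; argument = 2.3327 → 2.33; α₂ = 0.9901; rank = 396; θ*₍396₎ = -0.809.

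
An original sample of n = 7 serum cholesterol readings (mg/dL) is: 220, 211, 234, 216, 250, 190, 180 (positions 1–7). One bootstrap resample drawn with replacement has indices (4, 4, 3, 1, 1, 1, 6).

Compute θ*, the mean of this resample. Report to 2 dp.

Resample values: 216, 216, 234, 220, 220, 220, 190.
Mean = (216 + 216 + 234 + 220 + 220 + 220 + 190) / 7 = 1516.0 / 7 = 216.57

θ* = 216.57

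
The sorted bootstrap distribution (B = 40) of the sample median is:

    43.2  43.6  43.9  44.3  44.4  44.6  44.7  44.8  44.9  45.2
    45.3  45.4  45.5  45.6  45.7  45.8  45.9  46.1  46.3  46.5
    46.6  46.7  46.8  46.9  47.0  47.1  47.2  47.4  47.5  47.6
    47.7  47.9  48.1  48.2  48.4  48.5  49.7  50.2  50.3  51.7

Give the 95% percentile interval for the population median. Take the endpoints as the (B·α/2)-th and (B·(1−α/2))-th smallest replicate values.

α = 0.05; lower rank = 40 × 0.025 = 1; upper rank = 40 × 0.975 = 39.
The 1st smallest replicate is 43.2; the 39th is 50.3.

(43.2, 50.3)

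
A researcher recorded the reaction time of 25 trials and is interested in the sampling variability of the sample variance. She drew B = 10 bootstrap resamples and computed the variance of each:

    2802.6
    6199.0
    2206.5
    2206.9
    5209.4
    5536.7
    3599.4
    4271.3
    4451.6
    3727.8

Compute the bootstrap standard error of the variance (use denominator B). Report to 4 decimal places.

SE* = 1305.1043

Bootstrap SE is the standard deviation of the 10 replicate variances.
Mean of replicates: (2802.6 + 6199.0 + 2206.5 + 2206.9 + 5209.4 + 5536.7 + 3599.4 + 4271.3 + 4451.6 + 3727.8) / 10 = 40211.20000 / 10 = 4021.12000
Sum of squared deviations: (−1218.52000)² + (+2177.88000)² + (−1814.62000)² + (−1814.22000)² + (+1188.28000)² + (+1515.58000)² + (−421.72000)² + (+250.18000)² + (+430.48000)² + (−293.32000)² = 17032971.77600
Variance = 17032971.77600 / 10 = 1703297.17760
SE* = √1703297.17760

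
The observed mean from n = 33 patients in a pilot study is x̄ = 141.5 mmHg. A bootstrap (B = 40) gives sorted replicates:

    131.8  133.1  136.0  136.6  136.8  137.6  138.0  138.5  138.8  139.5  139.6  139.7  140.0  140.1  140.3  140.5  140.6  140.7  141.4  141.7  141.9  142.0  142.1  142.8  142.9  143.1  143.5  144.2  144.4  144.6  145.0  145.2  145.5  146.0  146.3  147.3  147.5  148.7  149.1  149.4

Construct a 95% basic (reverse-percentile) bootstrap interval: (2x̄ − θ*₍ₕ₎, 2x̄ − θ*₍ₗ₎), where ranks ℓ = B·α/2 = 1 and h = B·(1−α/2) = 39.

Percentile endpoints at ranks 1 and 39: θ*₍1₎ = 131.8, θ*₍39₎ = 149.1.
Basic interval reflects these around x̄:
  lower = 2 × 141.5 − 149.1 = 133.9
  upper = 2 × 141.5 − 131.8 = 151.2

(133.9, 151.2)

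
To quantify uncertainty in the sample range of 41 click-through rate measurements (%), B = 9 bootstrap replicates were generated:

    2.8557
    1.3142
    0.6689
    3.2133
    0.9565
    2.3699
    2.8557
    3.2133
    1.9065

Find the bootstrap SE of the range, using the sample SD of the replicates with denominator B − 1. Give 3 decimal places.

SE* = 0.980

Bootstrap SE is the standard deviation of the 9 replicate ranges.
Mean of replicates: (2.8557 + 1.3142 + 0.6689 + 3.2133 + 0.9565 + 2.3699 + 2.8557 + 3.2133 + 1.9065) / 9 = 19.35400 / 9 = 2.15044
Sum of squared deviations: (+0.70526)² + (−0.83624)² + (−1.48154)² + (+1.06286)² + (−1.19394)² + (+0.21946)² + (+0.70526)² + (+1.06286)² + (−0.24394)² = 7.68155
Variance = 7.68155 / 8 = 0.96019
SE* = √0.96019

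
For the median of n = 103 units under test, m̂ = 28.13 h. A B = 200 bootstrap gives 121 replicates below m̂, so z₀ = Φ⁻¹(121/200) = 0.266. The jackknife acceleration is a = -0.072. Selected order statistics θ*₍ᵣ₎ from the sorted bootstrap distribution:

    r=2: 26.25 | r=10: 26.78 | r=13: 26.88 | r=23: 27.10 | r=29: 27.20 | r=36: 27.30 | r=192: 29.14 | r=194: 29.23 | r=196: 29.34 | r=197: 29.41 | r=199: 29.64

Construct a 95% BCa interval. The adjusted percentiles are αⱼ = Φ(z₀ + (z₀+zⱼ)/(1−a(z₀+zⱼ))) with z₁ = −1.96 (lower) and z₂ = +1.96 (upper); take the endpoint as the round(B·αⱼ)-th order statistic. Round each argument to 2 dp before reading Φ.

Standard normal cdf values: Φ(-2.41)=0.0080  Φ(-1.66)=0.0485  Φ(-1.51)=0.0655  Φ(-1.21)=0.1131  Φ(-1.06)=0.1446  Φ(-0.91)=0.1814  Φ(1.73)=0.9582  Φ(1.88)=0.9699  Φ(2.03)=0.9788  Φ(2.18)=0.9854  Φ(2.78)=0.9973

Lower: z₀ + z₁ = 0.266 + (-1.960) = -1.694; 1 − a(z₀+z₁) = 1 − (-0.072)(-1.694) = 0.8780; argument = 0.266 + (-1.694)/0.8780 = -1.6633 → -1.66.
α₁ = Φ(-1.66) = 0.0485; rank = round(200 × 0.0485) = 10; θ*₍10₎ = 26.78.
Upper: z₀ + z₂ = 2.226; 1 − a(z₀+z₂) = 1.1603; argument = 2.1845 → 2.18; α₂ = 0.9854; rank = 197; θ*₍197₎ = 29.41.

(26.78, 29.41)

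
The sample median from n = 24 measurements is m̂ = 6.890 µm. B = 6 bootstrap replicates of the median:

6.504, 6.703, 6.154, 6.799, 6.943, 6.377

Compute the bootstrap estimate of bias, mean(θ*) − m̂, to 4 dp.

bias = −0.3100

mean(θ*) = (6.504 + 6.703 + 6.154 + 6.799 + 6.943 + 6.377) / 6 = 6.58000
bias = 6.58000 − 6.890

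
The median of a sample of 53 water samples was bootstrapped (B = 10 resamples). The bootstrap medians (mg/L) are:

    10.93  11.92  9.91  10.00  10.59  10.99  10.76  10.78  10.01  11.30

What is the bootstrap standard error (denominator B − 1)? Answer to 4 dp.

Bootstrap SE is the standard deviation of the 10 replicate medians.
Mean of replicates: (10.93 + 11.92 + 9.91 + 10.00 + 10.59 + 10.99 + 10.76 + 10.78 + 10.01 + 11.30) / 10 = 107.19000 / 10 = 10.71900
Sum of squared deviations: (+0.21100)² + (+1.20100)² + (−0.80900)² + (−0.71900)² + (−0.12900)² + (+0.27100)² + (+0.04100)² + (+0.06100)² + (−0.70900)² + (+0.58100)² = 3.59409
Variance = 3.59409 / 9 = 0.39934
SE* = √0.39934

SE* = 0.6319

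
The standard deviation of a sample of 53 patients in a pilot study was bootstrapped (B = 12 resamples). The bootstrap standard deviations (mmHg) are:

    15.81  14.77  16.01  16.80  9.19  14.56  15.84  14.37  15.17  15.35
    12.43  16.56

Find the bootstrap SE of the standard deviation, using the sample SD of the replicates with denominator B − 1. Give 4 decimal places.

SE* = 2.0974

Bootstrap SE is the standard deviation of the 12 replicate standard deviations.
Mean of replicates: (15.81 + 14.77 + 16.01 + 16.80 + 9.19 + 14.56 + 15.84 + 14.37 + 15.17 + 15.35 + 12.43 + 16.56) / 12 = 176.86000 / 12 = 14.73833
Sum of squared deviations: (+1.07167)² + (+0.03167)² + (+1.27167)² + (+2.06167)² + (−5.54833)² + (−0.17833)² + (+1.10167)² + (−0.36833)² + (+0.43167)² + (+0.61167)² + (−2.30833)² + (+1.82167)² = 48.38957
Variance = 48.38957 / 11 = 4.39905
SE* = √4.39905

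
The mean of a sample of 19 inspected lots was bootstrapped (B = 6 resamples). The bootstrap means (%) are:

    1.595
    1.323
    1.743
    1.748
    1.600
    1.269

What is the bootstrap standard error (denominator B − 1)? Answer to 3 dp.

SE* = 0.206

Bootstrap SE is the standard deviation of the 6 replicate means.
Mean of replicates: (1.595 + 1.323 + 1.743 + 1.748 + 1.600 + 1.269) / 6 = 9.2780 / 6 = 1.5463
Sum of squared deviations: (+0.0487)² + (−0.2233)² + (+0.1967)² + (+0.2017)² + (+0.0537)² + (−0.2773)² = 0.2114
Variance = 0.2114 / 5 = 0.0423
SE* = √0.0423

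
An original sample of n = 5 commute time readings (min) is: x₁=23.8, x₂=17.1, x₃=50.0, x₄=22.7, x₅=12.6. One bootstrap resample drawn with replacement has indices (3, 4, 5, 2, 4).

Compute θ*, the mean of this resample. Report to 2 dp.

Resample values: 50.0, 22.7, 12.6, 17.1, 22.7.
Mean = (50.0 + 22.7 + 12.6 + 17.1 + 22.7) / 5 = 125.10 / 5 = 25.02

θ* = 25.02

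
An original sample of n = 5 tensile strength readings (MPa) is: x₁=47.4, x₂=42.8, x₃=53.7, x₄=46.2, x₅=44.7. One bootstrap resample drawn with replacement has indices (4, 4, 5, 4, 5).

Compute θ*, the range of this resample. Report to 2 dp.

θ* = 1.50

Resample values: 46.2, 46.2, 44.7, 46.2, 44.7.
Range = 46.2 − 44.7 = 1.50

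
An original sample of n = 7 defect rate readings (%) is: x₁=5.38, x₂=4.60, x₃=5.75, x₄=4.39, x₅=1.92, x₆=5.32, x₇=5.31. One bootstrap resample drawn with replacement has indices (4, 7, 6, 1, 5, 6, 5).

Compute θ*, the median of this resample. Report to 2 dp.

Resample values: 4.39, 5.31, 5.32, 5.38, 1.92, 5.32, 1.92.
Sorted: 1.92, 1.92, 4.39, 5.31, 5.32, 5.32, 5.38
Median = middle value = 5.31

θ* = 5.31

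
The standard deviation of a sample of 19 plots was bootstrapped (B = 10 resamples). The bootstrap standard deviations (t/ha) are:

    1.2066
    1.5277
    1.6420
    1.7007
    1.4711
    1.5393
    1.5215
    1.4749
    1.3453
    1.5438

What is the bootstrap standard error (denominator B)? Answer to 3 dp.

SE* = 0.133

Bootstrap SE is the standard deviation of the 10 replicate standard deviations.
Mean of replicates: (1.2066 + 1.5277 + 1.6420 + 1.7007 + 1.4711 + 1.5393 + 1.5215 + 1.4749 + 1.3453 + 1.5438) / 10 = 14.97290 / 10 = 1.49729
Sum of squared deviations: (−0.29069)² + (+0.03041)² + (+0.14471)² + (+0.20341)² + (−0.02619)² + (+0.04201)² + (+0.02421)² + (−0.02239)² + (−0.15199)² + (+0.04651)² = 0.17654
Variance = 0.17654 / 10 = 0.01765
SE* = √0.01765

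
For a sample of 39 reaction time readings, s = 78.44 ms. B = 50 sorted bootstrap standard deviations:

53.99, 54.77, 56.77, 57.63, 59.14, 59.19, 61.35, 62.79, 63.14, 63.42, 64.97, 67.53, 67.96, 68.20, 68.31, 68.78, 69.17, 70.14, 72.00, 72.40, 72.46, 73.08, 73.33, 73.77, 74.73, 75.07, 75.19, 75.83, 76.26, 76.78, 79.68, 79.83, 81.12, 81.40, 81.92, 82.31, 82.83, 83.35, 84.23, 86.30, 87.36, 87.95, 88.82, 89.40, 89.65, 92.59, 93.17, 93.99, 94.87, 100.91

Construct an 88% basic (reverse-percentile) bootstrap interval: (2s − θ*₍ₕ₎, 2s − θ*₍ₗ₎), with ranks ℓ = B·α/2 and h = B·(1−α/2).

(63.71, 100.11)

Percentile endpoints at ranks 3 and 47: θ*₍3₎ = 56.77, θ*₍47₎ = 93.17.
Basic interval reflects these around s:
  lower = 2 × 78.44 − 93.17 = 63.71
  upper = 2 × 78.44 − 56.77 = 100.11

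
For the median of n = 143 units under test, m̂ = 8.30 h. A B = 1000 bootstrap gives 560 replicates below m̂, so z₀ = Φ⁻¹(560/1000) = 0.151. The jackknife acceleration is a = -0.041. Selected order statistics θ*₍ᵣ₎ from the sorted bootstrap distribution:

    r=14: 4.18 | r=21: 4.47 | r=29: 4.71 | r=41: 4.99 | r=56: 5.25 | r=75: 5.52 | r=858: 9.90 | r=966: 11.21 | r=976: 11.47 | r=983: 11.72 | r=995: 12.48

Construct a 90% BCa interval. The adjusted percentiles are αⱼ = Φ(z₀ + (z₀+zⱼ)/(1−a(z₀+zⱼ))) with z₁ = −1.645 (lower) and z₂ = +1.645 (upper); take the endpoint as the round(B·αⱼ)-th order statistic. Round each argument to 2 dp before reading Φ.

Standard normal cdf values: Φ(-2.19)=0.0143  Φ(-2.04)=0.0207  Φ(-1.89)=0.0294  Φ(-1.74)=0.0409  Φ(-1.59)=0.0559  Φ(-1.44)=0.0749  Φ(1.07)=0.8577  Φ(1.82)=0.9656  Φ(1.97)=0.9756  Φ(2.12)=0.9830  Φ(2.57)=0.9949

Lower: z₀ + z₁ = 0.151 + (-1.645) = -1.494; 1 − a(z₀+z₁) = 1 − (-0.041)(-1.494) = 0.9387; argument = 0.151 + (-1.494)/0.9387 = -1.4405 → -1.44.
α₁ = Φ(-1.44) = 0.0749; rank = round(1000 × 0.0749) = 75; θ*₍75₎ = 5.52.
Upper: z₀ + z₂ = 1.796; 1 − a(z₀+z₂) = 1.0736; argument = 1.8238 → 1.82; α₂ = 0.9656; rank = 966; θ*₍966₎ = 11.21.

(5.52, 11.21)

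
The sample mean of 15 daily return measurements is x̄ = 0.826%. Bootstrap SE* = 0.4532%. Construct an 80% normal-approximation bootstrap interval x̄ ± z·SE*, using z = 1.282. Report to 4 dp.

Margin = 1.282 × 0.4532 = 0.58100
Interval: 0.826 ± 0.58100

(0.2450, 1.4070)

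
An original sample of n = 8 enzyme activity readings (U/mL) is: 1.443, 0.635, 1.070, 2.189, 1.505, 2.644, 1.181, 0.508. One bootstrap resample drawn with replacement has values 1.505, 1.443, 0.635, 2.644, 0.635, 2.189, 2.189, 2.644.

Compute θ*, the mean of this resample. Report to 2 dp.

Mean = (1.505 + 1.443 + 0.635 + 2.644 + 0.635 + 2.189 + 2.189 + 2.644) / 8 = 13.8840 / 8 = 1.74

θ* = 1.74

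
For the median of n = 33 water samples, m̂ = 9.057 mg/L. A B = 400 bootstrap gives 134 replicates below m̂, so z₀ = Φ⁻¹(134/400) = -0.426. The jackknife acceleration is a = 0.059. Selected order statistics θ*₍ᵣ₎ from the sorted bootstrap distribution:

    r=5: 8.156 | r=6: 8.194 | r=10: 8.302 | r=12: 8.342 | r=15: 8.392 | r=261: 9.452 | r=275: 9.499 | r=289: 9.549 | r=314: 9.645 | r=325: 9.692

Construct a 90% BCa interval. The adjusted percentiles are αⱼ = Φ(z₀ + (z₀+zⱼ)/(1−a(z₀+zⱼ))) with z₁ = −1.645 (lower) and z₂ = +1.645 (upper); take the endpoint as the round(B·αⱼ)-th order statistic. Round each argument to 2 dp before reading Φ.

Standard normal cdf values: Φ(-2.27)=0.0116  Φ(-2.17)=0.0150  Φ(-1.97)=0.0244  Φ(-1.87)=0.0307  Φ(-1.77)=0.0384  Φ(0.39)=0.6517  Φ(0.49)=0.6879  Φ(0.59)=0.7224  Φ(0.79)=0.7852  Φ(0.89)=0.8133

Lower: z₀ + z₁ = -0.426 + (-1.645) = -2.071; 1 − a(z₀+z₁) = 1 − (0.059)(-2.071) = 1.1222; argument = -0.426 + (-2.071)/1.1222 = -2.2715 → -2.27.
α₁ = Φ(-2.27) = 0.0116; rank = round(400 × 0.0116) = 5; θ*₍5₎ = 8.156.
Upper: z₀ + z₂ = 1.219; 1 − a(z₀+z₂) = 0.9281; argument = 0.8875 → 0.89; α₂ = 0.8133; rank = 325; θ*₍325₎ = 9.692.

(8.156, 9.692)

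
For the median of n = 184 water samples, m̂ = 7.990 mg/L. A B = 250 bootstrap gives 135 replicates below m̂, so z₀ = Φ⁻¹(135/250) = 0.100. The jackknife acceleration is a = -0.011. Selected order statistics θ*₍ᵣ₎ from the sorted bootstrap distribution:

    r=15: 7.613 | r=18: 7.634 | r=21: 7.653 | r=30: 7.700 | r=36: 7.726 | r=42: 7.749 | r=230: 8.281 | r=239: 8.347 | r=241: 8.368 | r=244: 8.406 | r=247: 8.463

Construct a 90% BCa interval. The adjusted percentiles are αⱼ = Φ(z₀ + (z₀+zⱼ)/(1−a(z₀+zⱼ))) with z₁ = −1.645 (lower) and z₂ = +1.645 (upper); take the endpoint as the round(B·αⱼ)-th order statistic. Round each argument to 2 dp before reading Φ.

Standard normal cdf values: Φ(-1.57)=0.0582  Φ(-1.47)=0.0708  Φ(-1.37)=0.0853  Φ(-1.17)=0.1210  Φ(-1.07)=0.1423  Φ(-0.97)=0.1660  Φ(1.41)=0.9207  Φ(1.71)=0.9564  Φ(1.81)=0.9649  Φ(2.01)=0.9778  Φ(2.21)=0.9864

Lower: z₀ + z₁ = 0.100 + (-1.645) = -1.545; 1 − a(z₀+z₁) = 1 − (-0.011)(-1.545) = 0.9830; argument = 0.100 + (-1.545)/0.9830 = -1.4717 → -1.47.
α₁ = Φ(-1.47) = 0.0708; rank = round(250 × 0.0708) = 18; θ*₍18₎ = 7.634.
Upper: z₀ + z₂ = 1.745; 1 − a(z₀+z₂) = 1.0192; argument = 1.8121 → 1.81; α₂ = 0.9649; rank = 241; θ*₍241₎ = 8.368.

(7.634, 8.368)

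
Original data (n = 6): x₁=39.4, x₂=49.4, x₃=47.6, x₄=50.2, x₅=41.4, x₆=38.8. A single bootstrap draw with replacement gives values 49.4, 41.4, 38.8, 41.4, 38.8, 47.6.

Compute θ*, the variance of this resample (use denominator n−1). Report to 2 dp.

θ* = 20.49

Mean = 42.9000; sum of squared deviations = 102.4600
s² = 102.4600 / 5 = 20.4920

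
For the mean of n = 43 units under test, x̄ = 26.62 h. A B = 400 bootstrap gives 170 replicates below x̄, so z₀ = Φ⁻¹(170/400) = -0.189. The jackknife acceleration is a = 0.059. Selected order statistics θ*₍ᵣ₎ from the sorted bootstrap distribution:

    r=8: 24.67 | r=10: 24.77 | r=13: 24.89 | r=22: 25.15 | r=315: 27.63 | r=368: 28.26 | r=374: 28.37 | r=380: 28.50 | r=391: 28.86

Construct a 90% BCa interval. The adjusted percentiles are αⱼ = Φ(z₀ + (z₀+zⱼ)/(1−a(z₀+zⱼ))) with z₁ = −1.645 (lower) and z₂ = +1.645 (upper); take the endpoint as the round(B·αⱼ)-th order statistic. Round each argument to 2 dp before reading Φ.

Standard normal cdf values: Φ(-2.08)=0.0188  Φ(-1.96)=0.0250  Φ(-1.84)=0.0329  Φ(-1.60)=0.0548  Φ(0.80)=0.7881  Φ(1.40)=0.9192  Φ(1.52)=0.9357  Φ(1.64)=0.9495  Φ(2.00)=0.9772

(24.89, 28.26)

Lower: z₀ + z₁ = -0.189 + (-1.645) = -1.834; 1 − a(z₀+z₁) = 1 − (0.059)(-1.834) = 1.1082; argument = -0.189 + (-1.834)/1.1082 = -1.8439 → -1.84.
α₁ = Φ(-1.84) = 0.0329; rank = round(400 × 0.0329) = 13; θ*₍13₎ = 24.89.
Upper: z₀ + z₂ = 1.456; 1 − a(z₀+z₂) = 0.9141; argument = 1.4038 → 1.40; α₂ = 0.9192; rank = 368; θ*₍368₎ = 28.26.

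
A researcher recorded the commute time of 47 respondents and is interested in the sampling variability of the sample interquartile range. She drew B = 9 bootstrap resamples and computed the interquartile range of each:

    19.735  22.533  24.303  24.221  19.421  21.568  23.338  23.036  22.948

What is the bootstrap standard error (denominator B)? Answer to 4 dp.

SE* = 1.6727

Bootstrap SE is the standard deviation of the 9 replicate interquartile ranges.
Mean of replicates: (19.735 + 22.533 + 24.303 + 24.221 + 19.421 + 21.568 + 23.338 + 23.036 + 22.948) / 9 = 201.10300 / 9 = 22.34478
Sum of squared deviations: (−2.60978)² + (+0.18822)² + (+1.95822)² + (+1.87622)² + (−2.92378)² + (−0.77678)² + (+0.99322)² + (+0.69122)² + (+0.60322)² = 25.18123
Variance = 25.18123 / 9 = 2.79791
SE* = √2.79791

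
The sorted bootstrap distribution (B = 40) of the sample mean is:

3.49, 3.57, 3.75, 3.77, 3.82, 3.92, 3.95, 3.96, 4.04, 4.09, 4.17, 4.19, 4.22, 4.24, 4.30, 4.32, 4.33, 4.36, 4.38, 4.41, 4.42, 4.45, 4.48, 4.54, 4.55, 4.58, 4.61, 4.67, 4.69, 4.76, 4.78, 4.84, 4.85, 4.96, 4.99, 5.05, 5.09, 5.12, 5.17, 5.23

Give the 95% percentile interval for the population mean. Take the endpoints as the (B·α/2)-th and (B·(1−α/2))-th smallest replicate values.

(3.49, 5.17)

α = 0.05; lower rank = 40 × 0.025 = 1; upper rank = 40 × 0.975 = 39.
The 1st smallest replicate is 3.49; the 39th is 5.17.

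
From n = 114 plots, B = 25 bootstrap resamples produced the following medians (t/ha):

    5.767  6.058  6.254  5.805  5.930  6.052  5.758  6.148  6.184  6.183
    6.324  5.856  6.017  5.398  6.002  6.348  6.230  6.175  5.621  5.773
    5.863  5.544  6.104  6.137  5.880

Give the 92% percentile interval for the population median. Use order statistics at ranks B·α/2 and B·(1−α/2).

Sorted replicates: 5.398, 5.544, 5.621, 5.758, 5.767, 5.773, 5.805, 5.856, 5.863, 5.880, 5.930, 6.002, 6.017, 6.052, 6.058, 6.104, 6.137, 6.148, 6.175, 6.183, 6.184, 6.230, 6.254, 6.324, 6.348
α = 0.08; lower rank = 25 × 0.040 = 1; upper rank = 25 × 0.960 = 24.
The 1st smallest replicate is 5.398; the 24th is 6.324.

(5.398, 6.324)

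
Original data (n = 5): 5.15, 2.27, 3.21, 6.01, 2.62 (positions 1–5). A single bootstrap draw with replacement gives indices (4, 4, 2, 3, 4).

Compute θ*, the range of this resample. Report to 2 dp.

θ* = 3.74

Resample values: 6.01, 6.01, 2.27, 3.21, 6.01.
Range = 6.01 − 2.27 = 3.74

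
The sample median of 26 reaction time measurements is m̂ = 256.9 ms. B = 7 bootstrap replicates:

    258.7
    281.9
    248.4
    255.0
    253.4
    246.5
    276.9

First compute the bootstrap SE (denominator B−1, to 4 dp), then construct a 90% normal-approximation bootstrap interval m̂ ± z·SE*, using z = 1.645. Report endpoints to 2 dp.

Mean of replicates = 260.1143; sum of squared deviations = 1152.1886; SE* = √(1152.1886/6) = 13.8575
Margin = 1.645 × 13.8575 = 22.796
Interval: 256.9 ± 22.796

(234.10, 279.70)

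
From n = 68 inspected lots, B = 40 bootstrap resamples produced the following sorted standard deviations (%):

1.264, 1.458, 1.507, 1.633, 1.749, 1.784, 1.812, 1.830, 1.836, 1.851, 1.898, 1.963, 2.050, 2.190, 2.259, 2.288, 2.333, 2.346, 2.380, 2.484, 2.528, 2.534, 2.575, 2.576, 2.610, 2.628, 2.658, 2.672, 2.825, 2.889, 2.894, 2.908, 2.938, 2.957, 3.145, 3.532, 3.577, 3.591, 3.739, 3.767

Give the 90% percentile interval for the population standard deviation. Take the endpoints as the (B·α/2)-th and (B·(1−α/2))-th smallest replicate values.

α = 0.10; lower rank = 40 × 0.050 = 2; upper rank = 40 × 0.950 = 38.
The 2nd smallest replicate is 1.458; the 38th is 3.591.

(1.458, 3.591)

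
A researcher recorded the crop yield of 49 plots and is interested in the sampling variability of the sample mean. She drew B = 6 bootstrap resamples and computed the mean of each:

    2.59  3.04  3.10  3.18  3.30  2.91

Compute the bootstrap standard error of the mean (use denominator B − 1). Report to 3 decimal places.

Bootstrap SE is the standard deviation of the 6 replicate means.
Mean of replicates: (2.59 + 3.04 + 3.10 + 3.18 + 3.30 + 2.91) / 6 = 18.1200 / 6 = 3.0200
Sum of squared deviations: (−0.4300)² + (+0.0200)² + (+0.0800)² + (+0.1600)² + (+0.2800)² + (−0.1100)² = 0.3078
Variance = 0.3078 / 5 = 0.0616
SE* = √0.0616

SE* = 0.248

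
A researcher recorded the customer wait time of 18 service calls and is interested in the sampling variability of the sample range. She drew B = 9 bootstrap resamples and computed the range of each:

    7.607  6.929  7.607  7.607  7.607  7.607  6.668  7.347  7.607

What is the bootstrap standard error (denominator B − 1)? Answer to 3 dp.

SE* = 0.357

Bootstrap SE is the standard deviation of the 9 replicate ranges.
Mean of replicates: (7.607 + 6.929 + 7.607 + 7.607 + 7.607 + 7.607 + 6.668 + 7.347 + 7.607) / 9 = 66.5860 / 9 = 7.3984
Sum of squared deviations: (+0.2086)² + (−0.4694)² + (+0.2086)² + (+0.2086)² + (+0.2086)² + (+0.2086)² + (−0.7304)² + (−0.0514)² + (+0.2086)² = 1.0175
Variance = 1.0175 / 8 = 0.1272
SE* = √0.1272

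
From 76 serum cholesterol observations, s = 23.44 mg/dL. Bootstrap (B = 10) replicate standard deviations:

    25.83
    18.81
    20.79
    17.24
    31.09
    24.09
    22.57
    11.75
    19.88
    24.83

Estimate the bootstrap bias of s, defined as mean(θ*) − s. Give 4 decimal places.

bias = −1.7520

mean(θ*) = (25.83 + 18.81 + 20.79 + 17.24 + 31.09 + 24.09 + 22.57 + 11.75 + 19.88 + 24.83) / 10 = 21.68800
bias = 21.68800 − 23.44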